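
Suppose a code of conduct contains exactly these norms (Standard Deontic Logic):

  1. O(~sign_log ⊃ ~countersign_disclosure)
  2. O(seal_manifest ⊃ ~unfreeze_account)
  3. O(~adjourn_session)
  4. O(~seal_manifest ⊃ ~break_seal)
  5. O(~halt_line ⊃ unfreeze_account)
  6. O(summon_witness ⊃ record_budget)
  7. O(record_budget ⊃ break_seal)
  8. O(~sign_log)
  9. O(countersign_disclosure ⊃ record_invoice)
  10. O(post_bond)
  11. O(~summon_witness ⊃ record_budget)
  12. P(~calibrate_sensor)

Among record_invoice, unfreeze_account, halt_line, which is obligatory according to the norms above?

Premises 11 and 6 cover both cases: O(~summon_witness ⊃ record_budget) and O(summon_witness ⊃ record_budget). Since ~summon_witness ∨ summon_witness is a tautology, O(record_budget) follows.
From O(record_budget) and premise 7, O(record_budget ⊃ break_seal), we obtain O(break_seal).
The contrapositive of premise 4 (O(~seal_manifest ⊃ ~break_seal)) is O(break_seal ⊃ seal_manifest), and O(break_seal) is already established, so O(seal_manifest).
Applying K to premise 2 (O(seal_manifest ⊃ ~unfreeze_account)) and O(seal_manifest) yields O(~unfreeze_account).
Premise 5, O(~halt_line ⊃ unfreeze_account), contraposes to O(~unfreeze_account ⊃ halt_line); with O(~unfreeze_account) we get O(halt_line).
So O(halt_line) holds — halt_line is obligatory. None of the other listed options is made obligatory by any chain of premises.

halt_line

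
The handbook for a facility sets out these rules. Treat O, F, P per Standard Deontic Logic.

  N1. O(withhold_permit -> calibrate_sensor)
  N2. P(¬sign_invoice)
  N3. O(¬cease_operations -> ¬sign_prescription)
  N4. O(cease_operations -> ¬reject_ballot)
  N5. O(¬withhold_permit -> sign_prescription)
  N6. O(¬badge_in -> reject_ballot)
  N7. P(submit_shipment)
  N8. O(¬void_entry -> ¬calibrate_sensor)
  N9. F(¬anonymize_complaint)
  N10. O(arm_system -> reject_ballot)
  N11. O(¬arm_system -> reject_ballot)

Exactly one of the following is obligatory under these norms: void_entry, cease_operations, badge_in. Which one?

Premises 10 and 11 cover both cases: O(arm_system -> reject_ballot) and O(¬arm_system -> reject_ballot). Since arm_system ∨ ¬arm_system is a tautology, O(reject_ballot) follows.
Premise 4, O(cease_operations -> ¬reject_ballot), contraposes to O(reject_ballot -> ¬cease_operations); with O(reject_ballot) we get O(¬cease_operations).
With premise 3, O(¬cease_operations -> ¬sign_prescription), the K-axiom yields O(¬sign_prescription).
Premise 5 is O(¬withhold_permit -> sign_prescription); contrapositively O(¬sign_prescription -> withhold_permit). Since O(¬sign_prescription) holds, K gives O(withhold_permit).
Applying K to premise 1 (O(withhold_permit -> calibrate_sensor)) and O(withhold_permit) yields O(calibrate_sensor).
Premise 8, O(¬void_entry -> ¬calibrate_sensor), contraposes to O(calibrate_sensor -> void_entry); with O(calibrate_sensor) we get O(void_entry).
So O(void_entry) holds — void_entry is obligatory. None of the other listed options is made obligatory by any chain of premises.

void_entry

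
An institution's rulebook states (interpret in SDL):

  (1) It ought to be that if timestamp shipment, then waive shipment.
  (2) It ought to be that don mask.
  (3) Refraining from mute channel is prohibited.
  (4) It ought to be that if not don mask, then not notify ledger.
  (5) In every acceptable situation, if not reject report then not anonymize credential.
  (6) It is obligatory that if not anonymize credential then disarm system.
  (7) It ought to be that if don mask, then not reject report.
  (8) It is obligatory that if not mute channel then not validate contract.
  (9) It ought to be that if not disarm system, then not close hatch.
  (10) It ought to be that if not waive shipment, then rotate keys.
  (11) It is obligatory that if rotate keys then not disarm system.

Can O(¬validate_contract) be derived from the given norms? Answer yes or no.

Premise 8 is O(¬mute_channel → ¬validate_contract), but O(¬mute_channel) is not derivable from the premises, so it does not yield O(¬validate_contract).
No other premise forces O(¬validate_contract). An ideal world satisfying every premise can still have ¬validate_contract false, so O(¬validate_contract) is not derivable.

No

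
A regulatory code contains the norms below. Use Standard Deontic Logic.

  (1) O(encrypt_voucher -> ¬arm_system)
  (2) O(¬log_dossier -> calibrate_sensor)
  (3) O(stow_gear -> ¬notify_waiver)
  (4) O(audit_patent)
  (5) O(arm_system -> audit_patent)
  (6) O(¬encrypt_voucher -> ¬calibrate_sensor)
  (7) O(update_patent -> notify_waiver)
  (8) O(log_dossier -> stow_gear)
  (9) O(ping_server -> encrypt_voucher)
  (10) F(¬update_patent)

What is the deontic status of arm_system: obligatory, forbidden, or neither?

Premise 10, F(¬update_patent), is equivalent to O(update_patent).
Premise 7 is O(update_patent -> notify_waiver); since O(update_patent), deontic closure gives O(notify_waiver).
The contrapositive of premise 3 (O(stow_gear -> ¬notify_waiver)) is O(notify_waiver -> ¬stow_gear), and O(notify_waiver) is already established, so O(¬stow_gear).
The contrapositive of premise 8 (O(log_dossier -> stow_gear)) is O(¬stow_gear -> ¬log_dossier), and O(¬stow_gear) is already established, so O(¬log_dossier).
Applying K to premise 2 (O(¬log_dossier -> calibrate_sensor)) and O(¬log_dossier) yields O(calibrate_sensor).
Premise 6 is O(¬encrypt_voucher -> ¬calibrate_sensor); contrapositively O(calibrate_sensor -> encrypt_voucher). Since O(calibrate_sensor) holds, K gives O(encrypt_voucher).
With premise 1, O(encrypt_voucher -> ¬arm_system), the K-axiom yields O(¬arm_system).
Premises 4, 5, 9 do not contribute to this derivation.
Thus O(¬arm_system), which is F(arm_system): arm_system is forbidden.

Forbidden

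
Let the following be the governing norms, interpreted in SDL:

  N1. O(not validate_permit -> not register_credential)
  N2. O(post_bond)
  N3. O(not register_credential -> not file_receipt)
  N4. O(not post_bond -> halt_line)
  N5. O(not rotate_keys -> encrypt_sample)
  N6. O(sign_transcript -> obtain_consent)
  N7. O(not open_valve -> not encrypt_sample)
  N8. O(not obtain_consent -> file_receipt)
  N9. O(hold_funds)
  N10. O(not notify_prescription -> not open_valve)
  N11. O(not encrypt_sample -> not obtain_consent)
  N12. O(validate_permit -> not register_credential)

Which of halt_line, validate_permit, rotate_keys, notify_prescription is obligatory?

Premises 1 and 12 are O(not validate_permit -> not register_credential) and O(validate_permit -> not register_credential); every ideal world satisfies not validate_permit or validate_permit, so in either case not register_credential holds — hence O(not register_credential).
Applying K to premise 3 (O(not register_credential -> not file_receipt)) and O(not register_credential) yields O(not file_receipt).
Premise 8, O(not obtain_consent -> file_receipt), contraposes to O(not file_receipt -> obtain_consent); with O(not file_receipt) we get O(obtain_consent).
Premise 11 is O(not encrypt_sample -> not obtain_consent); contrapositively O(obtain_consent -> encrypt_sample). Since O(obtain_consent) holds, K gives O(encrypt_sample).
The contrapositive of premise 7 (O(not open_valve -> not encrypt_sample)) is O(encrypt_sample -> open_valve), and O(encrypt_sample) is already established, so O(open_valve).
The contrapositive of premise 10 (O(not notify_prescription -> not open_valve)) is O(open_valve -> notify_prescription), and O(open_valve) is already established, so O(notify_prescription).
So O(notify_prescription) holds — notify_prescription is obligatory. None of the other listed options is made obligatory by any chain of premises.

notify_prescription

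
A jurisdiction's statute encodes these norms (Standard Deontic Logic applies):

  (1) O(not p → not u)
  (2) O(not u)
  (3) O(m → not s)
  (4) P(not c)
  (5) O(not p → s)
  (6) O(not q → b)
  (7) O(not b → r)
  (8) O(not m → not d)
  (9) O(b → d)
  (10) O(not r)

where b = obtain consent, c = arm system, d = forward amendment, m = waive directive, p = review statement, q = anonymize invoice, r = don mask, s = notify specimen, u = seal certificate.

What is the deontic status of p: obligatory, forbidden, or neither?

Premise 10 states O(not r) outright.
Premise 7, O(not b → r), contraposes to O(not r → b); with O(not r) we get O(b).
From O(b) and premise 9, O(b → d), we obtain O(d).
Premise 8, O(not m → not d), contraposes to O(d → m); with O(d) we get O(m).
With premise 3, O(m → not s), the K-axiom yields O(not s).
Premise 5 is O(not p → s); contrapositively O(not s → p). Since O(not s) holds, K gives O(p).
Premises 1, 2, 4, 6 do not contribute to this derivation.
Hence p is obligatory.

Obligatory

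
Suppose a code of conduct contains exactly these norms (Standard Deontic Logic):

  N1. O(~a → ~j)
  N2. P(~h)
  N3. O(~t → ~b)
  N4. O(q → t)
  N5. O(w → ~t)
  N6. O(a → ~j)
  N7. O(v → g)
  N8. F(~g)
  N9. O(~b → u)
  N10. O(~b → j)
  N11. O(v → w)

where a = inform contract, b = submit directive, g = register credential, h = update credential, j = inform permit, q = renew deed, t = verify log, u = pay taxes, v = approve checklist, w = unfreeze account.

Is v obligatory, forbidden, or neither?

By case analysis on ~a: premise 1 gives O(~a → ~j) and premise 6 gives O(a → ~j), so O(~j) either way.
Premise 10 is O(~b → j); contrapositively O(~j → b). Since O(~j) holds, K gives O(b).
Premise 3, O(~t → ~b), contraposes to O(b → t); with O(b) we get O(t).
The contrapositive of premise 5 (O(w → ~t)) is O(t → ~w), and O(t) is already established, so O(~w).
The contrapositive of premise 11 (O(v → w)) is O(~w → ~v), and O(~w) is already established, so O(~v).
Premises 2, 4, 7, 8, 9 do not contribute to this derivation.
Thus O(~v), which is F(v): v is forbidden.

Forbidden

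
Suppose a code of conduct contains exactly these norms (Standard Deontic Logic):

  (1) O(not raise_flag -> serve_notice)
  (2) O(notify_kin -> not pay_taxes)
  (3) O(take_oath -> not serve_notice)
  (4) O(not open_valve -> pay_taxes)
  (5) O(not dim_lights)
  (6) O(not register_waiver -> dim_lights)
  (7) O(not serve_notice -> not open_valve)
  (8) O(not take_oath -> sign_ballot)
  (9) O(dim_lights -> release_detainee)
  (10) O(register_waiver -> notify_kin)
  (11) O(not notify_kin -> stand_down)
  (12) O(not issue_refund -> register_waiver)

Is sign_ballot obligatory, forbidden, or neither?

Obligatory

Premise 5 states O(not dim_lights) outright.
Premise 6, O(not register_waiver -> dim_lights), contraposes to O(not dim_lights -> register_waiver); with O(not dim_lights) we get O(register_waiver).
Applying K to premise 10 (O(register_waiver -> notify_kin)) and O(register_waiver) yields O(notify_kin).
Premise 2 is O(notify_kin -> not pay_taxes); since O(notify_kin), deontic closure gives O(not pay_taxes).
The contrapositive of premise 4 (O(not open_valve -> pay_taxes)) is O(not pay_taxes -> open_valve), and O(not pay_taxes) is already established, so O(open_valve).
Premise 7 is O(not serve_notice -> not open_valve); contrapositively O(open_valve -> serve_notice). Since O(open_valve) holds, K gives O(serve_notice).
The contrapositive of premise 3 (O(take_oath -> not serve_notice)) is O(serve_notice -> not take_oath), and O(serve_notice) is already established, so O(not take_oath).
Premise 8 is O(not take_oath -> sign_ballot); since O(not take_oath), deontic closure gives O(sign_ballot).
Premises 1, 9, 11, 12 do not contribute to this derivation.
Hence sign_ballot is obligatory.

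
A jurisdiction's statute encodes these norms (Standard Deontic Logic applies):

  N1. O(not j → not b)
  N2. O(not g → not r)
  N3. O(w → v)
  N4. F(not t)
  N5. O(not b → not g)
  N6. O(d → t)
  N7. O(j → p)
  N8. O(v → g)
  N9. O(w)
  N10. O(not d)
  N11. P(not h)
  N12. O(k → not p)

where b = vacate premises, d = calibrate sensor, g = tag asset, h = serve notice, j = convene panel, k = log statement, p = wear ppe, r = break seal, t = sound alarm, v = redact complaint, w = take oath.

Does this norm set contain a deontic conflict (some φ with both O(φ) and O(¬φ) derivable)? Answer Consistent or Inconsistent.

Consistent

Premise 6 is O(d → t); even if O(t) held, inferring O(d) would be affirming the consequent — invalid.
So O(d) is not derivable, and the apparent clash with O(not d) does not arise.
A world satisfying every obligation exists (e.g. b=true, d=false, g=true, h=false, j=true, k=false, p=true, r=false, t=true, v=true, w=true); no atom is both obligatory and forbidden, so the set is consistent.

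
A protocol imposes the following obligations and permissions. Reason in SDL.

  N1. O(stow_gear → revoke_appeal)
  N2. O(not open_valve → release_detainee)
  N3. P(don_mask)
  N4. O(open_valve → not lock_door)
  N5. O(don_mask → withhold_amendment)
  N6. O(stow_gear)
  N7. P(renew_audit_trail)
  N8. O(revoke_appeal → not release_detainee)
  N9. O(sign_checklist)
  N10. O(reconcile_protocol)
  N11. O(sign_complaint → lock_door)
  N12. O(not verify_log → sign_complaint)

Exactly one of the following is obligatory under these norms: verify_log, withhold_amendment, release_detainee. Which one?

From premise 6 we have O(stow_gear).
Applying K to premise 1 (O(stow_gear → revoke_appeal)) and O(stow_gear) yields O(revoke_appeal).
Applying K to premise 8 (O(revoke_appeal → not release_detainee)) and O(revoke_appeal) yields O(not release_detainee).
Premise 2, O(not open_valve → release_detainee), contraposes to O(not release_detainee → open_valve); with O(not release_detainee) we get O(open_valve).
With premise 4, O(open_valve → not lock_door), the K-axiom yields O(not lock_door).
Premise 11, O(sign_complaint → lock_door), contraposes to O(not lock_door → not sign_complaint); with O(not lock_door) we get O(not sign_complaint).
Premise 12 is O(not verify_log → sign_complaint); contrapositively O(not sign_complaint → verify_log). Since O(not sign_complaint) holds, K gives O(verify_log).
So O(verify_log) holds — verify_log is obligatory. None of the other listed options is made obligatory by any chain of premises.

verify_log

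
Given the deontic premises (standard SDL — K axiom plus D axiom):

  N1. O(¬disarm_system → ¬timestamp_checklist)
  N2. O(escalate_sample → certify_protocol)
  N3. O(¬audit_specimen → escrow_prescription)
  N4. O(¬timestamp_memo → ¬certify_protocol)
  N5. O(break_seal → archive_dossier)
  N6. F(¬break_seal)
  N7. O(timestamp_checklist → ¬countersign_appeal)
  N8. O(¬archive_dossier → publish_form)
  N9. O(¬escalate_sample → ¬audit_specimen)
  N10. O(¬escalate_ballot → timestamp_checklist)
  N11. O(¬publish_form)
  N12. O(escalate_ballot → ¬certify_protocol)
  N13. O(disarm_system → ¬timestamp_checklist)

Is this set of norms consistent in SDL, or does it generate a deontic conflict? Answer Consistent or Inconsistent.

Consistent

Premise 8 is O(¬archive_dossier → publish_form), but O(¬archive_dossier) is not derivable from the premises, so it does not yield O(publish_form).
So O(publish_form) is not derivable, and the apparent clash with O(¬publish_form) does not arise.
A world satisfying every obligation exists (e.g. archive_dossier=true, audit_specimen=false, break_seal=true, certify_protocol=false, countersign_appeal=false, disarm_system=false, escalate_ballot=true, escalate_sample=false, escrow_prescription=true, publish_form=false, timestamp_checklist=false, timestamp_memo=false); no atom is both obligatory and forbidden, so the set is consistent.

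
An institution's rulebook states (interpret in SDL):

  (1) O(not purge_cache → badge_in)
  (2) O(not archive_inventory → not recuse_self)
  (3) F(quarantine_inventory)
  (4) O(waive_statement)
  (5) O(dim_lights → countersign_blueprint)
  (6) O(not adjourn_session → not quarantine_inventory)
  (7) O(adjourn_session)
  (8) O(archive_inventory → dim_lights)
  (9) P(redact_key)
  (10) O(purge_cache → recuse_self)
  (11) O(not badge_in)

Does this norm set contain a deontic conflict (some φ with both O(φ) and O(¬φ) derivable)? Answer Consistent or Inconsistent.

Premise 6 is O(not adjourn_session → not quarantine_inventory); even if O(not quarantine_inventory) held, inferring O(not adjourn_session) would be affirming the consequent — invalid.
So O(not adjourn_session) is not derivable, and the apparent clash with O(adjourn_session) does not arise.
A world satisfying every obligation exists (e.g. adjourn_session=true, archive_inventory=true, badge_in=false, countersign_blueprint=true, dim_lights=true, purge_cache=true, quarantine_inventory=false, recuse_self=true, redact_key=false, waive_statement=true); no atom is both obligatory and forbidden, so the set is consistent.

Consistent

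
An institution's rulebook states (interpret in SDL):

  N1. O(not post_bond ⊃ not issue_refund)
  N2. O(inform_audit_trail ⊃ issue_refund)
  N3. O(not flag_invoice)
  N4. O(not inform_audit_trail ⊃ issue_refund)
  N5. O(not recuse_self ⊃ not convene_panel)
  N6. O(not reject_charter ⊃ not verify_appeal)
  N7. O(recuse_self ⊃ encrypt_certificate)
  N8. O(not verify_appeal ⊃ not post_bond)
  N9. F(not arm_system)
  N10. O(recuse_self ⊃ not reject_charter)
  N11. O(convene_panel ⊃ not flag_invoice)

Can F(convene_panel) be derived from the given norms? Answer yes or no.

Premises 2 and 4 cover both cases: O(inform_audit_trail ⊃ issue_refund) and O(not inform_audit_trail ⊃ issue_refund). Since inform_audit_trail ∨ not inform_audit_trail is a tautology, O(issue_refund) follows.
The contrapositive of premise 1 (O(not post_bond ⊃ not issue_refund)) is O(issue_refund ⊃ post_bond), and O(issue_refund) is already established, so O(post_bond).
The contrapositive of premise 8 (O(not verify_appeal ⊃ not post_bond)) is O(post_bond ⊃ verify_appeal), and O(post_bond) is already established, so O(verify_appeal).
The contrapositive of premise 6 (O(not reject_charter ⊃ not verify_appeal)) is O(verify_appeal ⊃ reject_charter), and O(verify_appeal) is already established, so O(reject_charter).
Premise 10, O(recuse_self ⊃ not reject_charter), contraposes to O(reject_charter ⊃ not recuse_self); with O(reject_charter) we get O(not recuse_self).
From O(not recuse_self) and premise 5, O(not recuse_self ⊃ not convene_panel), we obtain O(not convene_panel).
Premises 3, 7, 9, 11 do not contribute to this derivation.
So O(not convene_panel) holds, i.e. F(convene_panel). The claim follows.

Yes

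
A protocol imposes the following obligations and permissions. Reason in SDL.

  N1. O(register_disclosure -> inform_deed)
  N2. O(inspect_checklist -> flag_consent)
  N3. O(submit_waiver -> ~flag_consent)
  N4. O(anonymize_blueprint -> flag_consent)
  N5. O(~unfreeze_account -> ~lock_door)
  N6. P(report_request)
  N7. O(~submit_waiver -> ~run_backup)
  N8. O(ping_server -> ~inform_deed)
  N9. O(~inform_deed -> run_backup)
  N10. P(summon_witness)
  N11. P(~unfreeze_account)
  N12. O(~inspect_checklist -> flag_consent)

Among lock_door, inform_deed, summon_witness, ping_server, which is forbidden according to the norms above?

Premises 2 and 12 cover both cases: O(inspect_checklist -> flag_consent) and O(~inspect_checklist -> flag_consent). Since inspect_checklist ∨ ~inspect_checklist is a tautology, O(flag_consent) follows.
The contrapositive of premise 3 (O(submit_waiver -> ~flag_consent)) is O(flag_consent -> ~submit_waiver), and O(flag_consent) is already established, so O(~submit_waiver).
From O(~submit_waiver) and premise 7, O(~submit_waiver -> ~run_backup), we obtain O(~run_backup).
The contrapositive of premise 9 (O(~inform_deed -> run_backup)) is O(~run_backup -> inform_deed), and O(~run_backup) is already established, so O(inform_deed).
Premise 8 is O(ping_server -> ~inform_deed); contrapositively O(inform_deed -> ~ping_server). Since O(inform_deed) holds, K gives O(~ping_server).
So O(~ping_server) holds, i.e. ping_server is forbidden. None of the other listed options is forbidden under the premises.

ping_server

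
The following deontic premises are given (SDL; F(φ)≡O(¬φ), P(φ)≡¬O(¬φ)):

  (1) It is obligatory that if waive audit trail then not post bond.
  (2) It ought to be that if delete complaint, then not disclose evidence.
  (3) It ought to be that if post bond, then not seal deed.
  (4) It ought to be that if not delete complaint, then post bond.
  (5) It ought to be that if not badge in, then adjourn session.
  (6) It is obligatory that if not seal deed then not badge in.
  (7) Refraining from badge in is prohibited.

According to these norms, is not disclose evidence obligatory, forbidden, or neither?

F(¬badge_in) at premise 7 means O(badge_in).
Premise 6, O(¬seal_deed → ¬badge_in), contraposes to O(badge_in → seal_deed); with O(badge_in) we get O(seal_deed).
Premise 3, O(post_bond → ¬seal_deed), contraposes to O(seal_deed → ¬post_bond); with O(seal_deed) we get O(¬post_bond).
Premise 4, O(¬delete_complaint → post_bond), contraposes to O(¬post_bond → delete_complaint); with O(¬post_bond) we get O(delete_complaint).
Applying K to premise 2 (O(delete_complaint → ¬disclose_evidence)) and O(delete_complaint) yields O(¬disclose_evidence).
Premises 1, 5 do not contribute to this derivation.
Hence ¬disclose_evidence is obligatory.

Obligatory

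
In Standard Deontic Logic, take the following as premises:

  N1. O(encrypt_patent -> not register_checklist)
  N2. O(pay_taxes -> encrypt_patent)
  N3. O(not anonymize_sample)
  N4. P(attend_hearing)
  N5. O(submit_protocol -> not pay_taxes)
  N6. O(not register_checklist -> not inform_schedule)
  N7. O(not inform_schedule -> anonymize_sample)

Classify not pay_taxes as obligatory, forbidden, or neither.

From premise 3 we have O(not anonymize_sample).
Premise 7 is O(not inform_schedule -> anonymize_sample); contrapositively O(not anonymize_sample -> inform_schedule). Since O(not anonymize_sample) holds, K gives O(inform_schedule).
The contrapositive of premise 6 (O(not register_checklist -> not inform_schedule)) is O(inform_schedule -> register_checklist), and O(inform_schedule) is already established, so O(register_checklist).
Premise 1, O(encrypt_patent -> not register_checklist), contraposes to O(register_checklist -> not encrypt_patent); with O(register_checklist) we get O(not encrypt_patent).
The contrapositive of premise 2 (O(pay_taxes -> encrypt_patent)) is O(not encrypt_patent -> not pay_taxes), and O(not encrypt_patent) is already established, so O(not pay_taxes).
Premises 4, 5 do not contribute to this derivation.
Hence not pay_taxes is obligatory.

Obligatory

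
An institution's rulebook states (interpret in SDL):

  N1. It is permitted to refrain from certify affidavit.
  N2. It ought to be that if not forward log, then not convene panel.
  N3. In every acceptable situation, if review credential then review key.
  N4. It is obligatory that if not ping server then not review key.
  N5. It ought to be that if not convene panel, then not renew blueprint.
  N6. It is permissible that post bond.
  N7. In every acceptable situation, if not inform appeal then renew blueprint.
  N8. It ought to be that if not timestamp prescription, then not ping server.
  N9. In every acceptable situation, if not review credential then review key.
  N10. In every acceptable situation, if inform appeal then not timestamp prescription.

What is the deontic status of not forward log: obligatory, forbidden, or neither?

Forbidden

Premises 9 and 3 cover both cases: O(¬review_credential → review_key) and O(review_credential → review_key). Since ¬review_credential ∨ review_credential is a tautology, O(review_key) follows.
The contrapositive of premise 4 (O(¬ping_server → ¬review_key)) is O(review_key → ping_server), and O(review_key) is already established, so O(ping_server).
Premise 8, O(¬timestamp_prescription → ¬ping_server), contraposes to O(ping_server → timestamp_prescription); with O(ping_server) we get O(timestamp_prescription).
The contrapositive of premise 10 (O(inform_appeal → ¬timestamp_prescription)) is O(timestamp_prescription → ¬inform_appeal), and O(timestamp_prescription) is already established, so O(¬inform_appeal).
From O(¬inform_appeal) and premise 7, O(¬inform_appeal → renew_blueprint), we obtain O(renew_blueprint).
The contrapositive of premise 5 (O(¬convene_panel → ¬renew_blueprint)) is O(renew_blueprint → convene_panel), and O(renew_blueprint) is already established, so O(convene_panel).
The contrapositive of premise 2 (O(¬forward_log → ¬convene_panel)) is O(convene_panel → forward_log), and O(convene_panel) is already established, so O(forward_log).
Premises 1, 6 do not contribute to this derivation.
Thus O(forward_log), which is F(¬forward_log): ¬forward_log is forbidden.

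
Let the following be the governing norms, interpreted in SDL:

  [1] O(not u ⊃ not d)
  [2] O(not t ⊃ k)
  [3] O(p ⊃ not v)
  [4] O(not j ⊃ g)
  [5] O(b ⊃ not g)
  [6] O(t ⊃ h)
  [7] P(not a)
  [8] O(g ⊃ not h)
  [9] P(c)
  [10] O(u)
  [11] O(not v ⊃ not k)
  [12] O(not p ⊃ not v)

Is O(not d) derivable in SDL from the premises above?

No

Premise 1 is O(not u ⊃ not d), but O(not u) is not derivable from the premises, so it does not yield O(not d).
No other premise forces O(not d). An ideal world satisfying every premise can still have not d false, so O(not d) is not derivable.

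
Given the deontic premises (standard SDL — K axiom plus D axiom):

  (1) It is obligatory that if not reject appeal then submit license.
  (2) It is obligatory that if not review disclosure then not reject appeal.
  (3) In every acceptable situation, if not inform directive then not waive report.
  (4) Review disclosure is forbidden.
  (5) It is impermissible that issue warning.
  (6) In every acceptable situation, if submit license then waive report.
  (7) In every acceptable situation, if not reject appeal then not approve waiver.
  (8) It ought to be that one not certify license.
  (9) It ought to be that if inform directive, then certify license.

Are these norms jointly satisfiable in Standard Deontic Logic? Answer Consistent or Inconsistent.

Premise 8 gives O(¬certify_license).
The contrapositive of premise 9 (O(inform_directive → certify_license)) is O(¬certify_license → ¬inform_directive), and O(¬certify_license) is already established, so O(¬inform_directive).
With premise 3, O(¬inform_directive → ¬waive_report), the K-axiom yields O(¬waive_report).
The contrapositive of premise 6 (O(submit_license → waive_report)) is O(¬waive_report → ¬submit_license), and O(¬waive_report) is already established, so O(¬submit_license).
Premise 1 is O(¬reject_appeal → submit_license); contrapositively O(¬submit_license → reject_appeal). Since O(¬submit_license) holds, K gives O(reject_appeal).
Premise 2, O(¬review_disclosure → ¬reject_appeal), contraposes to O(reject_appeal → review_disclosure); with O(reject_appeal) we get O(review_disclosure).
However, F(review_disclosure) at premise 4 amounts to O(¬review_disclosure).
We now have both O(review_disclosure) and O(¬review_disclosure) — review_disclosure is simultaneously obligatory and forbidden, violating the D-axiom.

Inconsistent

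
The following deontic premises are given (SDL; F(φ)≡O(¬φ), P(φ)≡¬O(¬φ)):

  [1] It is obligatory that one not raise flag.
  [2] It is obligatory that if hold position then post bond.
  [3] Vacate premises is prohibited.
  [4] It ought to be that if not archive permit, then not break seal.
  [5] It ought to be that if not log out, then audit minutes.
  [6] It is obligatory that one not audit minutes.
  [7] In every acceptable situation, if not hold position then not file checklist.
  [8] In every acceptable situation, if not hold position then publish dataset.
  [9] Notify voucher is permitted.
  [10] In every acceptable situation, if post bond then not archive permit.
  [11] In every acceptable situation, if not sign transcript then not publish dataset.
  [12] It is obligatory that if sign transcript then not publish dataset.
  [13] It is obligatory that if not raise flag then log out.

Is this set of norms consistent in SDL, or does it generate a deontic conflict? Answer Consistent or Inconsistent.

Consistent

Premise 5 is O(¬log_out → audit_minutes), but O(¬log_out) is not derivable from the premises, so it does not yield O(audit_minutes).
So O(audit_minutes) is not derivable, and the apparent clash with O(¬audit_minutes) does not arise.
A world satisfying every obligation exists (e.g. archive_permit=false, audit_minutes=false, break_seal=false, file_checklist=false, hold_position=true, log_out=true, notify_voucher=false, post_bond=true, publish_dataset=false, raise_flag=false, sign_transcript=false, vacate_premises=false); no atom is both obligatory and forbidden, so the set is consistent.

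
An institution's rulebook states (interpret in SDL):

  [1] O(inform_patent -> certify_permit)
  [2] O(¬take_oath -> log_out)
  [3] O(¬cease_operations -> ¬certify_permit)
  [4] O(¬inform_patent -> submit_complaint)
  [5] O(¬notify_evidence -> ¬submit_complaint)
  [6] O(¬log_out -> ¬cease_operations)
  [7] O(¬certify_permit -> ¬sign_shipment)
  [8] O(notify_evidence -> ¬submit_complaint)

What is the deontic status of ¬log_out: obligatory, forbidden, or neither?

Forbidden

By case analysis on ¬notify_evidence: premise 5 gives O(¬notify_evidence -> ¬submit_complaint) and premise 8 gives O(notify_evidence -> ¬submit_complaint), so O(¬submit_complaint) either way.
Premise 4 is O(¬inform_patent -> submit_complaint); contrapositively O(¬submit_complaint -> inform_patent). Since O(¬submit_complaint) holds, K gives O(inform_patent).
Applying K to premise 1 (O(inform_patent -> certify_permit)) and O(inform_patent) yields O(certify_permit).
Premise 3, O(¬cease_operations -> ¬certify_permit), contraposes to O(certify_permit -> cease_operations); with O(certify_permit) we get O(cease_operations).
Premise 6, O(¬log_out -> ¬cease_operations), contraposes to O(cease_operations -> log_out); with O(cease_operations) we get O(log_out).
Premises 2, 7 do not contribute to this derivation.
Thus O(log_out), which is F(¬log_out): ¬log_out is forbidden.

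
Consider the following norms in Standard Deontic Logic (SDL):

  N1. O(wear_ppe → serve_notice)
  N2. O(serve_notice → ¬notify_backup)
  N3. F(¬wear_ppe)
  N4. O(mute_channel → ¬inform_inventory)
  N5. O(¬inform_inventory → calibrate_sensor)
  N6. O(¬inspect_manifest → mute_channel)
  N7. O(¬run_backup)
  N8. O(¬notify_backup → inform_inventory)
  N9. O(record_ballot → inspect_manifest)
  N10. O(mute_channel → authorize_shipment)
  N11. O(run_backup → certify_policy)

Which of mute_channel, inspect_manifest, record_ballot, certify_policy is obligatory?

F(¬wear_ppe) at premise 3 means O(wear_ppe).
With premise 1, O(wear_ppe → serve_notice), the K-axiom yields O(serve_notice).
Premise 2 is O(serve_notice → ¬notify_backup); since O(serve_notice), deontic closure gives O(¬notify_backup).
From O(¬notify_backup) and premise 8, O(¬notify_backup → inform_inventory), we obtain O(inform_inventory).
Premise 4, O(mute_channel → ¬inform_inventory), contraposes to O(inform_inventory → ¬mute_channel); with O(inform_inventory) we get O(¬mute_channel).
Premise 6 is O(¬inspect_manifest → mute_channel); contrapositively O(¬mute_channel → inspect_manifest). Since O(¬mute_channel) holds, K gives O(inspect_manifest).
So O(inspect_manifest) holds — inspect_manifest is obligatory. None of the other listed options is made obligatory by any chain of premises.

inspect_manifest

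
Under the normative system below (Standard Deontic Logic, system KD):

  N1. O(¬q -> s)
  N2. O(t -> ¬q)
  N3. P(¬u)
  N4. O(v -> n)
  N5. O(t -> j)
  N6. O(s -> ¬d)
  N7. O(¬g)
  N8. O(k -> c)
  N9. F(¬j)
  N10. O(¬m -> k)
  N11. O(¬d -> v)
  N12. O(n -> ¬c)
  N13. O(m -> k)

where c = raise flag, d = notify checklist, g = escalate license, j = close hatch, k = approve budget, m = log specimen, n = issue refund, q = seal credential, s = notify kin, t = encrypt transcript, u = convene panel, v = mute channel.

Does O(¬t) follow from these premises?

Yes

Premises 10 and 13 cover both cases: O(¬m -> k) and O(m -> k). Since ¬m ∨ m is a tautology, O(k) follows.
From O(k) and premise 8, O(k -> c), we obtain O(c).
Premise 12 is O(n -> ¬c); contrapositively O(c -> ¬n). Since O(c) holds, K gives O(¬n).
The contrapositive of premise 4 (O(v -> n)) is O(¬n -> ¬v), and O(¬n) is already established, so O(¬v).
Premise 11, O(¬d -> v), contraposes to O(¬v -> d); with O(¬v) we get O(d).
Premise 6, O(s -> ¬d), contraposes to O(d -> ¬s); with O(d) we get O(¬s).
Premise 1 is O(¬q -> s); contrapositively O(¬s -> q). Since O(¬s) holds, K gives O(q).
Premise 2 is O(t -> ¬q); contrapositively O(q -> ¬t). Since O(q) holds, K gives O(¬t).
Premises 3, 5, 7, 9 do not contribute to this derivation.
So O(¬t) follows.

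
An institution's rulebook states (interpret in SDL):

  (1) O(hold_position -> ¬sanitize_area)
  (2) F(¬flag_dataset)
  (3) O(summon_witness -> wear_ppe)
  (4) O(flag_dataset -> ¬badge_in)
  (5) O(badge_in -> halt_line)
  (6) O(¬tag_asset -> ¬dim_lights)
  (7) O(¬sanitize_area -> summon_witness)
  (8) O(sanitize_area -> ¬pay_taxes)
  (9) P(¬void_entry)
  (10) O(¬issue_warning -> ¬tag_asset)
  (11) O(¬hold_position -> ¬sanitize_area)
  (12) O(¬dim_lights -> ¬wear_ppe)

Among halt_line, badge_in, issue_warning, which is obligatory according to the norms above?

issue_warning

Premises 11 and 1 cover both cases: O(¬hold_position -> ¬sanitize_area) and O(hold_position -> ¬sanitize_area). Since ¬hold_position ∨ hold_position is a tautology, O(¬sanitize_area) follows.
From O(¬sanitize_area) and premise 7, O(¬sanitize_area -> summon_witness), we obtain O(summon_witness).
From O(summon_witness) and premise 3, O(summon_witness -> wear_ppe), we obtain O(wear_ppe).
The contrapositive of premise 12 (O(¬dim_lights -> ¬wear_ppe)) is O(wear_ppe -> dim_lights), and O(wear_ppe) is already established, so O(dim_lights).
The contrapositive of premise 6 (O(¬tag_asset -> ¬dim_lights)) is O(dim_lights -> tag_asset), and O(dim_lights) is already established, so O(tag_asset).
Premise 10, O(¬issue_warning -> ¬tag_asset), contraposes to O(tag_asset -> issue_warning); with O(tag_asset) we get O(issue_warning).
So O(issue_warning) holds — issue_warning is obligatory. None of the other listed options is made obligatory by any chain of premises.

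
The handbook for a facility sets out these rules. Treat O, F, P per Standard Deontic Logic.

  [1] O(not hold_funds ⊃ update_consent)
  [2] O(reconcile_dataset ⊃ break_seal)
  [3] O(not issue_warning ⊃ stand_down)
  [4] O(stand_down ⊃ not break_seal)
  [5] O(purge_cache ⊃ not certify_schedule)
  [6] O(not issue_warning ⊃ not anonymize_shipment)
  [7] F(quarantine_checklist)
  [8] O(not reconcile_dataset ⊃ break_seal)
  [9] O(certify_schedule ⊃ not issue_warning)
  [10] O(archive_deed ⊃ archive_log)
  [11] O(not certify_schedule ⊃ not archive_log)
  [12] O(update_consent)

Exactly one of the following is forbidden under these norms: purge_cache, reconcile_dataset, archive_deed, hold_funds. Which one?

archive_deed

Premises 2 and 8 cover both cases: O(reconcile_dataset ⊃ break_seal) and O(not reconcile_dataset ⊃ break_seal). Since reconcile_dataset ∨ not reconcile_dataset is a tautology, O(break_seal) follows.
The contrapositive of premise 4 (O(stand_down ⊃ not break_seal)) is O(break_seal ⊃ not stand_down), and O(break_seal) is already established, so O(not stand_down).
Premise 3 is O(not issue_warning ⊃ stand_down); contrapositively O(not stand_down ⊃ issue_warning). Since O(not stand_down) holds, K gives O(issue_warning).
Premise 9 is O(certify_schedule ⊃ not issue_warning); contrapositively O(issue_warning ⊃ not certify_schedule). Since O(issue_warning) holds, K gives O(not certify_schedule).
Premise 11 is O(not certify_schedule ⊃ not archive_log); since O(not certify_schedule), deontic closure gives O(not archive_log).
Premise 10 is O(archive_deed ⊃ archive_log); contrapositively O(not archive_log ⊃ not archive_deed). Since O(not archive_log) holds, K gives O(not archive_deed).
So O(not archive_deed) holds, i.e. archive_deed is forbidden. None of the other listed options is forbidden under the premises.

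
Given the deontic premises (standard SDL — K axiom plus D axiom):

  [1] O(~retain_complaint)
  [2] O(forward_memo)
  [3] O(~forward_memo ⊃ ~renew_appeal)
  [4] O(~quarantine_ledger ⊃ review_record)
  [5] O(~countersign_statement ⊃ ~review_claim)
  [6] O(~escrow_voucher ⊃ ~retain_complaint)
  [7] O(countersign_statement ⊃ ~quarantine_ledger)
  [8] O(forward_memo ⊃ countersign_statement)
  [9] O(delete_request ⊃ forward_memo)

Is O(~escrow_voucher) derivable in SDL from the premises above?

No

Premise 6 is O(~escrow_voucher ⊃ ~retain_complaint); even if O(~retain_complaint) held, inferring O(~escrow_voucher) would be affirming the consequent — invalid.
No other premise forces O(~escrow_voucher). An ideal world satisfying every premise can still have ~escrow_voucher false, so O(~escrow_voucher) is not derivable.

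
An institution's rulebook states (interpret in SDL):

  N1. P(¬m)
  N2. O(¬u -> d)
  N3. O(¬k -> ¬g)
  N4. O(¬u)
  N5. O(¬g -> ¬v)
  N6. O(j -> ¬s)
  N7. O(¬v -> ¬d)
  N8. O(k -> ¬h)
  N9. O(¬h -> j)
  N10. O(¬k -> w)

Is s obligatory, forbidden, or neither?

From premise 4 we have O(¬u).
From O(¬u) and premise 2, O(¬u -> d), we obtain O(d).
Premise 7 is O(¬v -> ¬d); contrapositively O(d -> v). Since O(d) holds, K gives O(v).
Premise 5 is O(¬g -> ¬v); contrapositively O(v -> g). Since O(v) holds, K gives O(g).
The contrapositive of premise 3 (O(¬k -> ¬g)) is O(g -> k), and O(g) is already established, so O(k).
From O(k) and premise 8, O(k -> ¬h), we obtain O(¬h).
With premise 9, O(¬h -> j), the K-axiom yields O(j).
Applying K to premise 6 (O(j -> ¬s)) and O(j) yields O(¬s).
Premises 1, 10 do not contribute to this derivation.
Thus O(¬s), which is F(s): s is forbidden.

Forbidden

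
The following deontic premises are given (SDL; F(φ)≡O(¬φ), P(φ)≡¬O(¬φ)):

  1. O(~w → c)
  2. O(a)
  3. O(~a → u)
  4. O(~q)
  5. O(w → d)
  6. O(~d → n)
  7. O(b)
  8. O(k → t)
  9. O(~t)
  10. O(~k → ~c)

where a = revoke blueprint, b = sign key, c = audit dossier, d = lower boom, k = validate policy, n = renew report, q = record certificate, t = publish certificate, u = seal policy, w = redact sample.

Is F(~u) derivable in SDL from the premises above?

Premise 3 is O(~a → u), but O(~a) is not derivable from the premises, so it does not yield O(u).
No other premise forces O(u). An ideal world satisfying every premise can still have ~u true, so F(~u) is not derivable.

No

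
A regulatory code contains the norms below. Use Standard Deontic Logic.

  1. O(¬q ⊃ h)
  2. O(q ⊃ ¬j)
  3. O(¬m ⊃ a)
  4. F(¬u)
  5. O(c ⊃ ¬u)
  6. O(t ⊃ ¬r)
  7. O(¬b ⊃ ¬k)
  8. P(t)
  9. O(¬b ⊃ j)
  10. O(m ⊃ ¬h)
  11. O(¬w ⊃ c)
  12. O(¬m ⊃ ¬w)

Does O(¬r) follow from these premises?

Premise 6 is O(t ⊃ ¬r), but O(t) is not derivable from the premises (the permission P(t) asserts only ¬O(¬t), not O(t)), so it does not yield O(¬r).
No other premise forces O(¬r). An ideal world satisfying every premise can still have ¬r false, so O(¬r) is not derivable.

No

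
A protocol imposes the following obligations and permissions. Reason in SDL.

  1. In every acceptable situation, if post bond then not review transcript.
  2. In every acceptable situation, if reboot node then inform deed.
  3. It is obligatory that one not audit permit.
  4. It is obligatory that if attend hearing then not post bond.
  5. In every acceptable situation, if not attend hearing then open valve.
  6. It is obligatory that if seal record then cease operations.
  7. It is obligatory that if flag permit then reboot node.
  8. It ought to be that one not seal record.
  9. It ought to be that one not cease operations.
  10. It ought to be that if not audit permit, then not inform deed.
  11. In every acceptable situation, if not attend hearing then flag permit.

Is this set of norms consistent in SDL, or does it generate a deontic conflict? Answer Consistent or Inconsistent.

Premise 6 is O(seal_record → cease_operations), but O(seal_record) is not derivable from the premises, so it does not yield O(cease_operations).
So O(cease_operations) is not derivable, and the apparent clash with O(¬cease_operations) does not arise.
A world satisfying every obligation exists (e.g. attend_hearing=true, audit_permit=false, cease_operations=false, flag_permit=false, inform_deed=false, open_valve=false, post_bond=false, reboot_node=false, review_transcript=false, seal_record=false); no atom is both obligatory and forbidden, so the set is consistent.

Consistent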